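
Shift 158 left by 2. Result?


0b10011110 << 2 = 0b1001111000 = 632

632


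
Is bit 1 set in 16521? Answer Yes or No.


0b100000010001001, bit 1 = 0. No

No


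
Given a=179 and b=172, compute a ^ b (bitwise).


179 ^ 172 = 31

31


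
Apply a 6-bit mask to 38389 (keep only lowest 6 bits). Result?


38389 & 63 = 53

53


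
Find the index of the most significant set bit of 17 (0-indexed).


0b10001. Highest set bit at position 4

4


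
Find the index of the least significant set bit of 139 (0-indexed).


0b10001011. Lowest set bit at position 0

0


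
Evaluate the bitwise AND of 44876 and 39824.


0b1010111101001100 & 0b1001101110010000 = 0b1000101100000000 = 35584

35584


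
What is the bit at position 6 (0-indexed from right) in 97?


0b1100001, position 6 = 1

1


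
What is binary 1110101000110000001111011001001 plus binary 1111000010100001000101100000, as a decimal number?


1110101000110000001111011001001 + 1111000010100001000101100000 = 10000100001000100011000000101001 = 2216833065

2216833065


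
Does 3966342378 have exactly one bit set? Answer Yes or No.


0b11101100011010011001010011101010. Multiple bits set => No

No


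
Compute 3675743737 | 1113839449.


0b11011011000101110110010111111001 | 0b1000010011000111101011101011001 = 0b11011011011101111111011111111001 = 3682072569

3682072569


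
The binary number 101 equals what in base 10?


101 in decimal = 5

5


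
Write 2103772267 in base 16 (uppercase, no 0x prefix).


2103772267 = 7D65046B hex

7D65046B


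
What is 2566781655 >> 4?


0b10011000111111011111101011010111 >> 4 = 0b1001100011111101111110101101 = 160423853

160423853


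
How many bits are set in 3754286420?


0b11011111110001011101110101010100 has 20 set bits

20


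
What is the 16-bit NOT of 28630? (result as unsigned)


~0b110111111010110 = 0b1001000000101001 = 36905 (16-bit unsigned)

36905


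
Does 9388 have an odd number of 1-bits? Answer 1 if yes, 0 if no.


0b10010010101100 has 6 ones => parity 0

0


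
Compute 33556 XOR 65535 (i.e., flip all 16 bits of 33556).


33556 ^ 65535 = 31979

31979


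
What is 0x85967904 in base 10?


85967904 hex = 2241231108 decimal

2241231108


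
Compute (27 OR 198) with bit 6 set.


Step 1: 27 | 198 = 223
Step 2: 223 | (1 << 6) = 223 | 64 = 223

223


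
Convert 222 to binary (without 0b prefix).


222 = 11011110 in binary

11011110


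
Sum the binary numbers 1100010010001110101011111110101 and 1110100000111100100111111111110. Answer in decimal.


1100010010001110101011111110101 + 1110100000111100100111111111110 = 11010110011001011010011111110011 = 3596986355

3596986355


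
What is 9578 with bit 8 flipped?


9578 ^ (1 << 8) = 9578 ^ 256 = 9322

9322


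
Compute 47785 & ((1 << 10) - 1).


47785 & 1023 = 681

681


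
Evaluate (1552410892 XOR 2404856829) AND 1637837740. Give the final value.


Step 1: 1552410892 ^ 2404856829 = 3553680113
Step 2: 3553680113 & 1637837740 = 1099975328

1099975328


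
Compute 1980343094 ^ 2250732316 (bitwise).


0b1110110000010011010001100110110 ^ 0b10000110001001110111001100011100 = 0b11110000001011101101000000101010 = 4029599786

4029599786


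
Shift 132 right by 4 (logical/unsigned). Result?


0b10000100 >> 4 = 0b1000 = 8

8


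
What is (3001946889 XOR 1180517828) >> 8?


Step 1: 3001946889 ^ 1180517828 = 4105393869
Step 2: 4105393869 >> 8 = 16036694

16036694


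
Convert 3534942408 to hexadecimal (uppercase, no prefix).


3534942408 = D2B2F0C8 hex

D2B2F0C8


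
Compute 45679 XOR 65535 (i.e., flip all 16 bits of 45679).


45679 ^ 65535 = 19856

19856


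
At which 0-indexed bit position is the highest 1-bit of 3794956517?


0b11100010001100100111000011100101. Highest set bit at position 31

31


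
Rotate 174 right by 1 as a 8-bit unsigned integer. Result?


Rotate 0b10101110 right by 1 (8-bit) = 0b1010111 = 87

87


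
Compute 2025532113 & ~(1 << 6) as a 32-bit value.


2025532113 & ~(1 << 6) = 2025532049

2025532049


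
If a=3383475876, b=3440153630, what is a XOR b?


3383475876 ^ 3440153630 = 78064314

78064314


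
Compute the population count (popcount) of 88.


0b1011000 has 3 set bits

3


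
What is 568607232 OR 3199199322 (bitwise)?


0b100001111001000100001000000000 | 0b10111110101011111110100001011010 = 0b10111111111011111110101001011010 = 3220171354

3220171354


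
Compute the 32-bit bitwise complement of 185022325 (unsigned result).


~0b1011000001110011011101110101 = 0b11110100111110001100100010001010 = 4109944970 (32-bit unsigned)

4109944970


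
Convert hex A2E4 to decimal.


A2E4 hex = 41700 decimal

41700


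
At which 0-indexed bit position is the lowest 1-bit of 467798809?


0b11011111000100000101100011001. Lowest set bit at position 0

0


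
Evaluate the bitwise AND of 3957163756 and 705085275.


0b11101011110111011000011011101100 & 0b101010000001101011111101011011 = 0b101010000001001000011001001000 = 704939592

704939592


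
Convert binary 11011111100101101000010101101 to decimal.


11011111100101101000010101101 in decimal = 468897965

468897965


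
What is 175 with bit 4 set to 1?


175 | (1 << 4) = 175 | 16 = 191

191


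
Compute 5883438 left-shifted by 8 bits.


0b10110011100011000101110 << 8 = 0b1011001110001100010111000000000 = 1506160128

1506160128


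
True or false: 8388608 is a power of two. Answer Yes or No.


0b100000000000000000000000. Only one bit set => Yes

Yes


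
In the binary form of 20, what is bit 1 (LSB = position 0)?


0b10100, position 1 = 0

0


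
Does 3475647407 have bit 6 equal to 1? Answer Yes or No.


0b11001111001010100010101110101111, bit 6 = 0. No

No


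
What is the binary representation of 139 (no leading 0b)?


139 = 10001011 in binary

10001011


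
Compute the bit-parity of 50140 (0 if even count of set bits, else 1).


0b1100001111011100 has 9 ones => parity 1

1


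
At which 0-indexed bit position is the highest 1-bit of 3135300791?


0b10111010111000001110010010110111. Highest set bit at position 31

31


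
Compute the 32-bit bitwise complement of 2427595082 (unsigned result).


~0b10010000101100100010100101001010 = 0b1101111010011011101011010110101 = 1867372213 (32-bit unsigned)

1867372213


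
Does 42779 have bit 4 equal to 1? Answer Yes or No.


0b1010011100011011, bit 4 = 1. Yes

Yes


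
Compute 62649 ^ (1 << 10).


62649 ^ (1 << 10) = 62649 ^ 1024 = 61625

61625


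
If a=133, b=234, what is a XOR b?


133 ^ 234 = 111

111


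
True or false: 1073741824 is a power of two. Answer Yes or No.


0b1000000000000000000000000000000. Only one bit set => Yes

Yes


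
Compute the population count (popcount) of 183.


0b10110111 has 6 set bits

6


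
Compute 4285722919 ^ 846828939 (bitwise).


0b11111111011100101111000100100111 ^ 0b110010011110011001010110001011 = 0b11001101000010110110010010101100 = 3440075948

3440075948


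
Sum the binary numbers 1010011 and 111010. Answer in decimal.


1010011 + 111010 = 10001101 = 141

141


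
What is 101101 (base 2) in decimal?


101101 in decimal = 45

45


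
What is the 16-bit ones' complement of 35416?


35416 ^ 65535 = 30119

30119


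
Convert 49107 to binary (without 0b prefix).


49107 = 1011111111010011 in binary

1011111111010011


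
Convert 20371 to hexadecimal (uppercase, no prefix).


20371 = 4F93 hex

4F93


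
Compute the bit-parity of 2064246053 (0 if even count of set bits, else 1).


0b1111011000010011110010100100101 has 16 ones => parity 0

0


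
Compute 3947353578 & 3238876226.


0b11101011010001111101010111101010 & 0b11000001000011010101010001000010 = 0b11000001000001010101010001000010 = 3238351938

3238351938


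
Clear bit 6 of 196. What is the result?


196 & ~(1 << 6) = 132

132


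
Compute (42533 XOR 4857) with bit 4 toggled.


Step 1: 42533 ^ 4857 = 46300
Step 2: 46300 ^ (1 << 4) = 46300 ^ 16 = 46284

46284


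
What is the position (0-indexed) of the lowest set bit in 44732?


0b1010111010111100. Lowest set bit at position 2

2


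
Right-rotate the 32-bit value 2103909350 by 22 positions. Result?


Rotate 0b1111101011001110001101111100110 right by 22 (32-bit) = 0b10011100011011111001100111110101 = 2624559605

2624559605


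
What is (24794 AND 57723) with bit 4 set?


Step 1: 24794 & 57723 = 24666
Step 2: 24666 | (1 << 4) = 24666 | 16 = 24666

24666


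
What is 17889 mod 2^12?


17889 & 4095 = 1505

1505


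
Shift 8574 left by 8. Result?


0b10000101111110 << 8 = 0b1000010111111000000000 = 2194944

2194944


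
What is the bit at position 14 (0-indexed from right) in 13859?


0b11011000100011, position 14 = 0

0


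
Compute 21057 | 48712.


0b101001001000001 | 0b1011111001001000 = 0b1111111001001001 = 65097

65097


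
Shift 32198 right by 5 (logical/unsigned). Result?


0b111110111000110 >> 5 = 0b1111101110 = 1006

1006


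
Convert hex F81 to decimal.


F81 hex = 3969 decimal

3969


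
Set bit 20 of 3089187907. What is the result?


3089187907 | (1 << 20) = 3089187907 | 1048576 = 3090236483

3090236483


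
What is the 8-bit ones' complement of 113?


113 ^ 255 = 142

142


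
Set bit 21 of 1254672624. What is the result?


1254672624 | (1 << 21) = 1254672624 | 2097152 = 1256769776

1256769776


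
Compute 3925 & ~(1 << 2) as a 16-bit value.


3925 & ~(1 << 2) = 3921

3921


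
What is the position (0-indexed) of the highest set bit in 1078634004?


0b1000000010010101010011000010100. Highest set bit at position 30

30


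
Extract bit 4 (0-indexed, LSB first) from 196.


0b11000100, position 4 = 0

0


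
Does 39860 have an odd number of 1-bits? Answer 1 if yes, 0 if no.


0b1001101110110100 has 9 ones => parity 1

1


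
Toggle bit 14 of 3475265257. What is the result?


3475265257 ^ (1 << 14) = 3475265257 ^ 16384 = 3475248873

3475248873


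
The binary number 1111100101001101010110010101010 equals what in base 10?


1111100101001101010110010101010 in decimal = 2091297962

2091297962


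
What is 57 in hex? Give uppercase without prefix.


57 = 39 hex

39


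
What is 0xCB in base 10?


CB hex = 203 decimal

203


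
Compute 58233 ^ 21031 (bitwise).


0b1110001101111001 ^ 0b101001000100111 = 0b1011000101011110 = 45406

45406


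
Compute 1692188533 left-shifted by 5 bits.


0b1100100110111001011111101110101 << 5 = 0b110010011011100101111110111010100000 = 54150033056

54150033056


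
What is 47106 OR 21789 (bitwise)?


0b1011100000000010 | 0b101010100011101 = 0b1111110100011111 = 64799

64799


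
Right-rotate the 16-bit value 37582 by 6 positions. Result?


Rotate 0b1001001011001110 right by 6 (16-bit) = 0b11101001001011 = 14923

14923


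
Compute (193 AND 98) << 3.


Step 1: 193 & 98 = 64
Step 2: 64 << 3 = 512

512


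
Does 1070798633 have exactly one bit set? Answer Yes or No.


0b111111110100110001011100101001. Multiple bits set => No

No


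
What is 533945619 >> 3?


0b11111110100110101110100010011 >> 3 = 0b11111110100110101110100010 = 66743202

66743202


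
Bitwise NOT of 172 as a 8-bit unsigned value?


~0b10101100 = 0b1010011 = 83 (8-bit unsigned)

83


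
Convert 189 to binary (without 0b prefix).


189 = 10111101 in binary

10111101


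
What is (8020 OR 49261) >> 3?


Step 1: 8020 | 49261 = 57213
Step 2: 57213 >> 3 = 7151

7151


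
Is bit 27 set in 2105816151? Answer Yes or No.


0b1111101100001000011010001010111, bit 27 = 1. Yes

Yes


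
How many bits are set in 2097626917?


0b1111101000001110011111100100101 has 18 set bits

18


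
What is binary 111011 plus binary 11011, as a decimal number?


111011 + 11011 = 1010110 = 86

86


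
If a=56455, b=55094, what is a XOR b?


56455 ^ 55094 = 2993

2993


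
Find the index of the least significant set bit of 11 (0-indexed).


0b1011. Lowest set bit at position 0

0


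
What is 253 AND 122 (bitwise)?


0b11111101 & 0b1111010 = 0b1111000 = 120

120


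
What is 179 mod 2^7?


179 & 127 = 51

51


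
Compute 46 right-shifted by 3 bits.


0b101110 >> 3 = 0b101 = 5

5


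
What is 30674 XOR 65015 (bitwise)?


0b111011111010010 ^ 0b1111110111110111 = 0b1000101000100101 = 35365

35365


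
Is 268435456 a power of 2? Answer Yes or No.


0b10000000000000000000000000000. Only one bit set => Yes

Yes


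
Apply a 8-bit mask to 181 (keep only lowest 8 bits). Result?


181 & 255 = 181

181


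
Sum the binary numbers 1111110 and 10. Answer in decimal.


1111110 + 10 = 10000000 = 128

128


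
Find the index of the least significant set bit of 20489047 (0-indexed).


0b1001110001010001101010111. Lowest set bit at position 0

0


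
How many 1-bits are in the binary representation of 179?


0b10110011 has 5 set bits

5


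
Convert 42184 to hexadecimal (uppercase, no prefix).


42184 = A4C8 hex

A4C8


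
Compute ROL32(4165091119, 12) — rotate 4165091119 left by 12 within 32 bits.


Rotate 0b11111000010000100011111100101111 left by 12 (32-bit) = 0b100011111100101111111110000100 = 603127684

603127684


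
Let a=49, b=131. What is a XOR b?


49 ^ 131 = 178

178


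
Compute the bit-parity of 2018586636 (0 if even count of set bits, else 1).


0b1111000010100010011000000001100 has 11 ones => parity 1

1


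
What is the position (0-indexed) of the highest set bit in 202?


0b11001010. Highest set bit at position 7

7


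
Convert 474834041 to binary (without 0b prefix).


474834041 = 11100010011010110010001111001 in binary

11100010011010110010001111001


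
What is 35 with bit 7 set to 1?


35 | (1 << 7) = 35 | 128 = 163

163


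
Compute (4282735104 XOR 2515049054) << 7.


Step 1: 4282735104 ^ 2515049054 = 1789771870
Step 2: 1789771870 << 7 = 229090799360

229090799360


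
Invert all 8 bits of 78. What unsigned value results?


78 ^ 255 = 177

177


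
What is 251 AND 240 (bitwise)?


0b11111011 & 0b11110000 = 0b11110000 = 240

240


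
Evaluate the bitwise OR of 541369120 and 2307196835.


0b100000010001001010001100100000 | 0b10001001100001010000011110100011 = 0b10101001110001011010011110100011 = 2848303011

2848303011


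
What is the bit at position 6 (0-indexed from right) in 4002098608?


0b11101110100010110010110110110000, position 6 = 0

0


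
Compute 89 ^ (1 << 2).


89 ^ (1 << 2) = 89 ^ 4 = 93

93


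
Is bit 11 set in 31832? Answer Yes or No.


0b111110001011000, bit 11 = 1. Yes

Yes


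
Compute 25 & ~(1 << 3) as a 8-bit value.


25 & ~(1 << 3) = 17

17


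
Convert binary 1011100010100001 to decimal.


1011100010100001 in decimal = 47265

47265


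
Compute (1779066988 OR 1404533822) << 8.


Step 1: 1779066988 | 1404533822 = 2076146814
Step 2: 2076146814 << 8 = 531493584384

531493584384


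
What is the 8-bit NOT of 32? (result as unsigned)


~0b100000 = 0b11011111 = 223 (8-bit unsigned)

223


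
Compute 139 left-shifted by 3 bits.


0b10001011 << 3 = 0b10001011000 = 1112

1112


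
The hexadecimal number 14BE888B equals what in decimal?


14BE888B hex = 348031115 decimal

348031115


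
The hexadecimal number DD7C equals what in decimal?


DD7C hex = 56700 decimal

56700


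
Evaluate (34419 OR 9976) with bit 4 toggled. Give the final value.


Step 1: 34419 | 9976 = 42747
Step 2: 42747 ^ (1 << 4) = 42747 ^ 16 = 42731

42731


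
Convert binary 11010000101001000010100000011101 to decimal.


11010000101001000010100000011101 in decimal = 3500419101

3500419101


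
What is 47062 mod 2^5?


47062 & 31 = 22

22


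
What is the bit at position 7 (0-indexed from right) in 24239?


0b101111010101111, position 7 = 1

1


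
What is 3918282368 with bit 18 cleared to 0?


3918282368 & ~(1 << 18) = 3918020224

3918020224


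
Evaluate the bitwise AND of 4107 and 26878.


0b1000000001011 & 0b110100011111110 = 0b1010 = 10

10


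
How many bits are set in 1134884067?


0b1000011101001001111010011100011 has 16 set bits

16


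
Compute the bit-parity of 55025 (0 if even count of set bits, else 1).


0b1101011011110001 has 10 ones => parity 0

0


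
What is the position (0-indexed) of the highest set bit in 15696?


0b11110101010000. Highest set bit at position 13

13


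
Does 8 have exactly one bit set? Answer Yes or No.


0b1000. Only one bit set => Yes

Yes


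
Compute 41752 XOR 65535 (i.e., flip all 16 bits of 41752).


41752 ^ 65535 = 23783

23783


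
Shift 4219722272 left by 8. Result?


0b11111011100000111101101000100000 << 8 = 0b1111101110000011110110100010000000000000 = 1080248901632

1080248901632


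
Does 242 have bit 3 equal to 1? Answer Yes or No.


0b11110010, bit 3 = 0. No

No


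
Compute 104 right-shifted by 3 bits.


0b1101000 >> 3 = 0b1101 = 13

13


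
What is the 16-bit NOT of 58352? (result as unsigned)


~0b1110001111110000 = 0b1110000001111 = 7183 (16-bit unsigned)

7183


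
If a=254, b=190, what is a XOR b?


254 ^ 190 = 64

64


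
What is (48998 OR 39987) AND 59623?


Step 1: 48998 | 39987 = 49015
Step 2: 49015 & 59623 = 43111

43111


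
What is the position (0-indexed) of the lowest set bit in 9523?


0b10010100110011. Lowest set bit at position 0

0


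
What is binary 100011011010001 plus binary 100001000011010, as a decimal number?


100011011010001 + 100001000011010 = 1000100011101011 = 35051

35051


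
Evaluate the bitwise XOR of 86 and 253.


0b1010110 ^ 0b11111101 = 0b10101011 = 171

171


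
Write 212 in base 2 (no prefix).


212 = 11010100 in binary

11010100


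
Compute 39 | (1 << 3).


39 | (1 << 3) = 39 | 8 = 47

47


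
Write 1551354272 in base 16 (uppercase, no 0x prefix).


1551354272 = 5C77C9A0 hex

5C77C9A0


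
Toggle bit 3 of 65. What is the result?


65 ^ (1 << 3) = 65 ^ 8 = 73

73


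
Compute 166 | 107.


0b10100110 | 0b1101011 = 0b11101111 = 239

239


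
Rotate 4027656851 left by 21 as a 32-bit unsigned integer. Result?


Rotate 0b11110000000100010010101010010011 left by 21 (32-bit) = 0b1010010011111100000001000100101 = 1383989797

1383989797


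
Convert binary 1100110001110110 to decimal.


1100110001110110 in decimal = 52342

52342


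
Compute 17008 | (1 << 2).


17008 | (1 << 2) = 17008 | 4 = 17012

17012


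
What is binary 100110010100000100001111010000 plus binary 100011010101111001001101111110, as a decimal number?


100110010100000100001111010000 + 100011010101111001001101111110 = 1001001101001111101011101001110 = 1235736398

1235736398


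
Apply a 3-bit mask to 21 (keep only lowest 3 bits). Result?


21 & 7 = 5

5


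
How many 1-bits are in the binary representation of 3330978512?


0b11000110100010101011001011010000 has 14 set bits

14


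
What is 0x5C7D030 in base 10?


5C7D030 hex = 96981040 decimal

96981040


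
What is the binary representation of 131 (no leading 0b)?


131 = 10000011 in binary

10000011


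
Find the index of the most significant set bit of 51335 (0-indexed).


0b1100100010000111. Highest set bit at position 15

15


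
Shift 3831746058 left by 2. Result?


0b11100100011000111100111000001010 << 2 = 0b1110010001100011110011100000101000 = 15326984232

15326984232


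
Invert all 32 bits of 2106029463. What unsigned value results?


2106029463 ^ 4294967295 = 2188937832

2188937832


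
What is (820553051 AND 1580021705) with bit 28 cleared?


Step 1: 820553051 & 1580021705 = 271066441
Step 2: 271066441 & ~(1 << 28) = 2630985

2630985


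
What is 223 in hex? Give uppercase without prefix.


223 = DF hex

DF


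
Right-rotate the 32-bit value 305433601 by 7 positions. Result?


Rotate 0b10010001101001000110000000001 right by 7 (32-bit) = 0b10001001000110100100011000 = 35940632

35940632


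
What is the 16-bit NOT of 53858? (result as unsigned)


~0b1101001001100010 = 0b10110110011101 = 11677 (16-bit unsigned)

11677


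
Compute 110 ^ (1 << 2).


110 ^ (1 << 2) = 110 ^ 4 = 106

106


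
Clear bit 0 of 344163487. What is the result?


344163487 & ~(1 << 0) = 344163486

344163486


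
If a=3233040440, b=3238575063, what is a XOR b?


3233040440 ^ 3238575063 = 29160431

29160431


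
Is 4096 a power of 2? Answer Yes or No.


0b1000000000000. Only one bit set => Yes

Yes


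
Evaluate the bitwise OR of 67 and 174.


0b1000011 | 0b10101110 = 0b11101111 = 239

239


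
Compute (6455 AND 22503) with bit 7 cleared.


Step 1: 6455 & 22503 = 4391
Step 2: 4391 & ~(1 << 7) = 4391

4391


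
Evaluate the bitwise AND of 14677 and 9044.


0b11100101010101 & 0b10001101010100 = 0b10000101010100 = 8532

8532


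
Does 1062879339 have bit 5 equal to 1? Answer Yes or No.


0b111111010110100100000001101011, bit 5 = 1. Yes

Yes


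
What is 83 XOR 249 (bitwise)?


0b1010011 ^ 0b11111001 = 0b10101010 = 170

170


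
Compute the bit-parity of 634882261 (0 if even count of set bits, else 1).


0b100101110101111000100011010101 has 16 ones => parity 0

0


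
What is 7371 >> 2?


0b1110011001011 >> 2 = 0b11100110010 = 1842

1842


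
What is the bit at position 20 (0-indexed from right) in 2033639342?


0b1111001001101101101111110101110, position 20 = 1

1


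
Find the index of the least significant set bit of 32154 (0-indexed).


0b111110110011010. Lowest set bit at position 1

1


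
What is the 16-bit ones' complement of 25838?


25838 ^ 65535 = 39697

39697


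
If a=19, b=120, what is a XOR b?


19 ^ 120 = 107

107


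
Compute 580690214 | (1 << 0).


580690214 | (1 << 0) = 580690214 | 1 = 580690215

580690215


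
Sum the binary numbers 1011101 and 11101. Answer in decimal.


1011101 + 11101 = 1111010 = 122

122


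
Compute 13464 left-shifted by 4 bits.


0b11010010011000 << 4 = 0b110100100110000000 = 215424

215424


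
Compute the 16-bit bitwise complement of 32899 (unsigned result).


~0b1000000010000011 = 0b111111101111100 = 32636 (16-bit unsigned)

32636


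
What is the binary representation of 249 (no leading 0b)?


249 = 11111001 in binary

11111001


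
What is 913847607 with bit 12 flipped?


913847607 ^ (1 << 12) = 913847607 ^ 4096 = 913843511

913843511


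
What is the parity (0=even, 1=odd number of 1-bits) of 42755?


0b1010011100000011 has 7 ones => parity 1

1


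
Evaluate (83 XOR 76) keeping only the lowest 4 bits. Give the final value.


Step 1: 83 ^ 76 = 31
Step 2: 31 & 15 = 15

15


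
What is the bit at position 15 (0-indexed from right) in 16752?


0b100000101110000, position 15 = 0

0


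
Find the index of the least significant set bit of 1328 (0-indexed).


0b10100110000. Lowest set bit at position 4

4


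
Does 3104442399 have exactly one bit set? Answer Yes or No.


0b10111001000010100000100000011111. Multiple bits set => No

No


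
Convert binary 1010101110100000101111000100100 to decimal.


1010101110100000101111000100100 in decimal = 1439718948

1439718948


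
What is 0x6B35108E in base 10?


6B35108E hex = 1798639758 decimal

1798639758


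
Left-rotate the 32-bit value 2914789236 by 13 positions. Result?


Rotate 0b10101101101111000010011101110100 left by 13 (32-bit) = 0b10000100111011101001010110110111 = 2230228407

2230228407


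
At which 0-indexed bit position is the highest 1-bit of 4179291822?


0b11111001000110101110111010101110. Highest set bit at position 31

31


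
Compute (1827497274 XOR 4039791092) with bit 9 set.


Step 1: 1827497274 ^ 4039791092 = 2619815118
Step 2: 2619815118 | (1 << 9) = 2619815118 | 512 = 2619815630

2619815630


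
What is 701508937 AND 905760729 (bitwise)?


0b101001110100000010110101001001 & 0b110101111111001100111111011001 = 0b100001110100000000110101001001 = 567283017

567283017


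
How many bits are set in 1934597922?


0b1110011010011111001111100100010 has 18 set bits

18


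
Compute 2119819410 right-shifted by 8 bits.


0b1111110010110011110000010010010 >> 8 = 0b11111100101100111100000 = 8280544

8280544


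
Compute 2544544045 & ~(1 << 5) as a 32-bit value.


2544544045 & ~(1 << 5) = 2544544013

2544544013


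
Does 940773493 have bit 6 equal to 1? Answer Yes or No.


0b111000000100110001000001110101, bit 6 = 1. Yes

Yes


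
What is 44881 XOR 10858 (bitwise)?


0b1010111101010001 ^ 0b10101001101010 = 0b1000010100111011 = 34107

34107


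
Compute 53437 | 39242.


0b1101000010111101 | 0b1001100101001010 = 0b1101100111111111 = 55807

55807


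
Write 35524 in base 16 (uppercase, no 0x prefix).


35524 = 8AC4 hex

8AC4


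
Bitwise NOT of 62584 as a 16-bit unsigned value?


~0b1111010001111000 = 0b101110000111 = 2951 (16-bit unsigned)

2951


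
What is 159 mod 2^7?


159 & 127 = 31

31


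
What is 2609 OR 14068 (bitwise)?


0b101000110001 | 0b11011011110100 = 0b11111011110101 = 16117

16117


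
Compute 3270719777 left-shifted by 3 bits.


0b11000010111100110011100100100001 << 3 = 0b11000010111100110011100100100001000 = 26165758216

26165758216


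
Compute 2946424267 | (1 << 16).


2946424267 | (1 << 16) = 2946424267 | 65536 = 2946489803

2946489803


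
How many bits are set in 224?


0b11100000 has 3 set bits

3


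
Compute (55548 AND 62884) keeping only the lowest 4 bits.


Step 1: 55548 & 62884 = 53412
Step 2: 53412 & 15 = 4

4


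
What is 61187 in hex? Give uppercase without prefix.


61187 = EF03 hex

EF03


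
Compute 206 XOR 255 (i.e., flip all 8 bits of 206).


206 ^ 255 = 49

49


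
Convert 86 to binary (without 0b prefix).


86 = 1010110 in binary

1010110


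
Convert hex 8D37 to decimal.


8D37 hex = 36151 decimal

36151


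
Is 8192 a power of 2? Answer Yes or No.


0b10000000000000. Only one bit set => Yes

Yes


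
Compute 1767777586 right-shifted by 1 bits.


0b1101001010111100010010100110010 >> 1 = 0b110100101011110001001010011001 = 883888793

883888793


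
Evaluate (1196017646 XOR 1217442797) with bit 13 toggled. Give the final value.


Step 1: 1196017646 ^ 1217442797 = 265909251
Step 2: 265909251 ^ (1 << 13) = 265909251 ^ 8192 = 265901059

265901059


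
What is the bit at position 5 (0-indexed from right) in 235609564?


0b1110000010110001110111011100, position 5 = 0

0


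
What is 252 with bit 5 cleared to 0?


252 & ~(1 << 5) = 220

220


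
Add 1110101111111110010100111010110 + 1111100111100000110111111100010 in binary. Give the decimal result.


1110101111111110010100111010110 + 1111100111100000110111111100010 = 11110010111011111001100110111000 = 4075788728

4075788728


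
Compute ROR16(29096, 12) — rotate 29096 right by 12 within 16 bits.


Rotate 0b111000110101000 right by 12 (16-bit) = 0b1101010000111 = 6791

6791


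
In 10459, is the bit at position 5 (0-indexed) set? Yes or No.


0b10100011011011, bit 5 = 0. No

No


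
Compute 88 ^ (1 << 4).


88 ^ (1 << 4) = 88 ^ 16 = 72

72


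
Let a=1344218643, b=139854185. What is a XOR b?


1344218643 ^ 139854185 = 1481189242

1481189242


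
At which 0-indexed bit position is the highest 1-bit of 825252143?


0b110001001100000101100100101111. Highest set bit at position 29

29


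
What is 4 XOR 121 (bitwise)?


0b100 ^ 0b1111001 = 0b1111101 = 125

125


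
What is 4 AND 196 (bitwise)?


0b100 & 0b11000100 = 0b100 = 4

4


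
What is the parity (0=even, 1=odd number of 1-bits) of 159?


0b10011111 has 6 ones => parity 0

0


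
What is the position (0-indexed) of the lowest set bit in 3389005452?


0b11001010000000000001111010001100. Lowest set bit at position 2

2


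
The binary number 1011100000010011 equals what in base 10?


1011100000010011 in decimal = 47123

47123


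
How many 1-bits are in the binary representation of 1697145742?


0b1100101001010000110001110001110 has 14 set bits

14


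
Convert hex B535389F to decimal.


B535389F hex = 3040163999 decimal

3040163999


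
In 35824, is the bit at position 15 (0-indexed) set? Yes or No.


0b1000101111110000, bit 15 = 1. Yes

Yes


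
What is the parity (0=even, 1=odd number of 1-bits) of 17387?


0b100001111101011 has 9 ones => parity 1

1


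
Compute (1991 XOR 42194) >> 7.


Step 1: 1991 ^ 42194 = 41749
Step 2: 41749 >> 7 = 326

326


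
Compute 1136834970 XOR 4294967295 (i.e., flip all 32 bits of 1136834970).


1136834970 ^ 4294967295 = 3158132325

3158132325


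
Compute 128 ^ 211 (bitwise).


0b10000000 ^ 0b11010011 = 0b1010011 = 83

83


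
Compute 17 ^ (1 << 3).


17 ^ (1 << 3) = 17 ^ 8 = 25

25


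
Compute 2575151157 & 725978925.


0b10011001011111011011000000110101 & 0b101011010001011000111100101101 = 0b1001010001011000000000100101 = 155549733

155549733


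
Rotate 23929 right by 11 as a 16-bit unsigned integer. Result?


Rotate 0b101110101111001 right by 11 (16-bit) = 0b1010111100101011 = 44843

44843


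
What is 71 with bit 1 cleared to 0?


71 & ~(1 << 1) = 69

69


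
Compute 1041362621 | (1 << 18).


1041362621 | (1 << 18) = 1041362621 | 262144 = 1041624765

1041624765


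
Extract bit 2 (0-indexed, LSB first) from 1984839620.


0b1110110010011100011111111000100, position 2 = 1

1


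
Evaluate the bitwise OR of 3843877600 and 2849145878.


0b11100101000111001110101011100000 | 0b10101001110100101000010000010110 = 0b11101101110111101110111011110110 = 3990810358

3990810358


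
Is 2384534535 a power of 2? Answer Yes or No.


0b10001110001000010001110000000111. Multiple bits set => No

No


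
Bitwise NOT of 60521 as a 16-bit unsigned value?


~0b1110110001101001 = 0b1001110010110 = 5014 (16-bit unsigned)

5014


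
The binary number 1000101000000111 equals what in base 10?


1000101000000111 in decimal = 35335

35335


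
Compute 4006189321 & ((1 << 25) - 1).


4006189321 & 33554431 = 13211913

13211913


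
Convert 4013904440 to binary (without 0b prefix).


4013904440 = 11101111001111110101001000111000 in binary

11101111001111110101001000111000


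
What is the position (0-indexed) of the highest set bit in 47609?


0b1011100111111001. Highest set bit at position 15

15


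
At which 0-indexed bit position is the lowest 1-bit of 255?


0b11111111. Lowest set bit at position 0

0


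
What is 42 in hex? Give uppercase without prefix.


42 = 2A hex

2A


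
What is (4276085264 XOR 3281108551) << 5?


Step 1: 4276085264 ^ 3281108551 = 1028545623
Step 2: 1028545623 << 5 = 32913459936

32913459936


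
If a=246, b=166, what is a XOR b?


246 ^ 166 = 80

80


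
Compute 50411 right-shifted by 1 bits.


0b1100010011101011 >> 1 = 0b110001001110101 = 25205

25205


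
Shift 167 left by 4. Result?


0b10100111 << 4 = 0b101001110000 = 2672

2672


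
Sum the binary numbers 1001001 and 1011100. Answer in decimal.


1001001 + 1011100 = 10100101 = 165

165


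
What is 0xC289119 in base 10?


C289119 hex = 203985177 decimal

203985177


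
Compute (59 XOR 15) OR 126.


Step 1: 59 ^ 15 = 52
Step 2: 52 | 126 = 126

126


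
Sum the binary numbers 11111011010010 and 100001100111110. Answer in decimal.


11111011010010 + 100001100111110 = 1000001000010000 = 33296

33296


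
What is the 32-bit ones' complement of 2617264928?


2617264928 ^ 4294967295 = 1677702367

1677702367


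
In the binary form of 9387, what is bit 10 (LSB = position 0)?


0b10010010101011, position 10 = 1

1


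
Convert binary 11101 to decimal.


11101 in decimal = 29

29


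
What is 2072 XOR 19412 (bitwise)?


0b100000011000 ^ 0b100101111010100 = 0b100001111001100 = 17356

17356


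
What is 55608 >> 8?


0b1101100100111000 >> 8 = 0b11011001 = 217

217


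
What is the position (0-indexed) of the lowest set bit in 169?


0b10101001. Lowest set bit at position 0

0


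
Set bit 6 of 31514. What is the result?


31514 | (1 << 6) = 31514 | 64 = 31578

31578


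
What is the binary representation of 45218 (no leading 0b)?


45218 = 1011000010100010 in binary

1011000010100010


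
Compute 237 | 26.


0b11101101 | 0b11010 = 0b11111111 = 255

255


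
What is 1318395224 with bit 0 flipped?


1318395224 ^ (1 << 0) = 1318395224 ^ 1 = 1318395225

1318395225


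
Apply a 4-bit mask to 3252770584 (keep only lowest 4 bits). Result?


3252770584 & 15 = 8

8


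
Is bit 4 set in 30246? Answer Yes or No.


0b111011000100110, bit 4 = 0. No

No


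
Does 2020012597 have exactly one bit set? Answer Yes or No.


0b1111000011001101111001000110101. Multiple bits set => No

No


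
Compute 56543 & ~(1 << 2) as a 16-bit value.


56543 & ~(1 << 2) = 56539

56539


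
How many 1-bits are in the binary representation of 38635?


0b1001011011101011 has 10 set bits

10


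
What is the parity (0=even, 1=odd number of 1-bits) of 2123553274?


0b1111110100100101101100111111010 has 20 ones => parity 0

0


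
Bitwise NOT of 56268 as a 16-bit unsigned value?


~0b1101101111001100 = 0b10010000110011 = 9267 (16-bit unsigned)

9267


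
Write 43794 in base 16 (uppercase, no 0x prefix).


43794 = AB12 hex

AB12


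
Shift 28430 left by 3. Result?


0b110111100001110 << 3 = 0b110111100001110000 = 227440

227440


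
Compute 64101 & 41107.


0b1111101001100101 & 0b1010000010010011 = 0b1010000000000001 = 40961

40961


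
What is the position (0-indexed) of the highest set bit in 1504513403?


0b1011001101011010000110101111011. Highest set bit at position 30

30


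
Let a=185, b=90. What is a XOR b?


185 ^ 90 = 227

227


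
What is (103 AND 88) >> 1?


Step 1: 103 & 88 = 64
Step 2: 64 >> 1 = 32

32


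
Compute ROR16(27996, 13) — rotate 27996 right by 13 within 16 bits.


Rotate 0b110110101011100 right by 13 (16-bit) = 0b110101011100011 = 27363

27363


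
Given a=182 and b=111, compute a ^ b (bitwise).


182 ^ 111 = 217

217


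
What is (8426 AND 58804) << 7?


Step 1: 8426 & 58804 = 8352
Step 2: 8352 << 7 = 1069056

1069056


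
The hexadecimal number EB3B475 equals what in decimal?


EB3B475 hex = 246658165 decimal

246658165


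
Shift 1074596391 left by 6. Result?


0b1000000000011010000101000100111 << 6 = 0b1000000000011010000101000100111000000 = 68774169024

68774169024


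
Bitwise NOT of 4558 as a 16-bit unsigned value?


~0b1000111001110 = 0b1110111000110001 = 60977 (16-bit unsigned)

60977


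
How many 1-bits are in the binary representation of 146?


0b10010010 has 3 set bits

3


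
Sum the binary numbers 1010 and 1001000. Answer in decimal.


1010 + 1001000 = 1010010 = 82

82


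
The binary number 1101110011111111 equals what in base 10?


1101110011111111 in decimal = 56575

56575


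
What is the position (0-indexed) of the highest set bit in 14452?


0b11100001110100. Highest set bit at position 13

13


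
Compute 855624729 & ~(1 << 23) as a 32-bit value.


855624729 & ~(1 << 23) = 847236121

847236121


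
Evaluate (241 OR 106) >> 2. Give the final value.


Step 1: 241 | 106 = 251
Step 2: 251 >> 2 = 62

62


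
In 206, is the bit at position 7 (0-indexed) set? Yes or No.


0b11001110, bit 7 = 1. Yes

Yes


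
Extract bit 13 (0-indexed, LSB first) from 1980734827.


0b1110110000011111001110101101011, position 13 = 0

0


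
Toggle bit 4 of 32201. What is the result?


32201 ^ (1 << 4) = 32201 ^ 16 = 32217

32217


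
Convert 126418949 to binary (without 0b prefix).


126418949 = 111100010010000000000000101 in binary

111100010010000000000000101


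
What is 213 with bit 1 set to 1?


213 | (1 << 1) = 213 | 2 = 215

215


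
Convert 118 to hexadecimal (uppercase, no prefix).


118 = 76 hex

76


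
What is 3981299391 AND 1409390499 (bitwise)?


0b11101101010011011100111010111111 & 0b1010100000000011001011110100011 = 0b1000100000000011000011010100011 = 1140950691

1140950691


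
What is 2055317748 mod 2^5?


2055317748 & 31 = 20

20


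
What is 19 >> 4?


0b10011 >> 4 = 0b1 = 1

1


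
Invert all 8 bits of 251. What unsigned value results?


251 ^ 255 = 4

4


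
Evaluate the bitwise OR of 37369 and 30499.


0b1001000111111001 | 0b111011100100011 = 0b1111011111111011 = 63483

63483


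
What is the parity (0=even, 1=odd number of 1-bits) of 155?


0b10011011 has 5 ones => parity 1

1


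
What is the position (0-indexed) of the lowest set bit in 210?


0b11010010. Lowest set bit at position 1

1


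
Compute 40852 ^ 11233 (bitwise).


0b1001111110010100 ^ 0b10101111100001 = 0b1011010001110101 = 46197

46197


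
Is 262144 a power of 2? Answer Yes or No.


0b1000000000000000000. Only one bit set => Yes

Yes


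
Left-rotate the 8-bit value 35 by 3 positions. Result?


Rotate 0b100011 left by 3 (8-bit) = 0b11001 = 25

25


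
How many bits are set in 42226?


0b1010010011110010 has 8 set bits

8


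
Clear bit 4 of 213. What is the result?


213 & ~(1 << 4) = 197

197


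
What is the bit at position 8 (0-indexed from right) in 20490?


0b101000000001010, position 8 = 0

0


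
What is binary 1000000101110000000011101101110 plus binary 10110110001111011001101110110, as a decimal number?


1000000101110000000011101101110 + 10110110001111011001101110110 = 1010111011111111011101011100100 = 1467988708

1467988708


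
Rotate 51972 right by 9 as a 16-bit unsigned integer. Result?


Rotate 0b1100101100000100 right by 9 (16-bit) = 0b1000001001100101 = 33381

33381


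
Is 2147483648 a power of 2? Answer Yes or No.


0b10000000000000000000000000000000. Only one bit set => Yes

Yes


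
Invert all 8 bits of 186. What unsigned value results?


186 ^ 255 = 69

69


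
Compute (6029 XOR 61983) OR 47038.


Step 1: 6029 ^ 61983 = 58770
Step 2: 58770 | 47038 = 63422

63422


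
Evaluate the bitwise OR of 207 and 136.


0b11001111 | 0b10001000 = 0b11001111 = 207

207


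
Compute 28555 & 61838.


0b110111110001011 & 0b1111000110001110 = 0b110000110001010 = 24970

24970


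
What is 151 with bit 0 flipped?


151 ^ (1 << 0) = 151 ^ 1 = 150

150


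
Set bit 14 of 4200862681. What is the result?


4200862681 | (1 << 14) = 4200862681 | 16384 = 4200879065

4200879065


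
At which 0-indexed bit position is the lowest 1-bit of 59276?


0b1110011110001100. Lowest set bit at position 2

2
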